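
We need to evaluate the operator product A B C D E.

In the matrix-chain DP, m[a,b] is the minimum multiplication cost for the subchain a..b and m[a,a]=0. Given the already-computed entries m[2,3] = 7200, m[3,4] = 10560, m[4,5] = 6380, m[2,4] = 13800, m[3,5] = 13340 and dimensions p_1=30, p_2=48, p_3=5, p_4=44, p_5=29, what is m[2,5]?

17930

m[2,5] = min over k∈[2,4] of m[2,k]+m[k+1,5]+p_{1}·p_k·p_{5}.
k=2: 0 + 13340 + 30·48·29 = 55100; k=3: 7200 + 6380 + 30·5·29 = 17930; k=4: 13800 + 0 + 30·44·29 = 52080.
Minimum: 17930 at k=3.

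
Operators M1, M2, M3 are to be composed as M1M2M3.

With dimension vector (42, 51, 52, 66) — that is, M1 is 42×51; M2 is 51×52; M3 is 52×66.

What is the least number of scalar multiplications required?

Order (M1(M2M3)): (M2M3): 51×52 by 52×66 → 51×66, cost 51·52·66 = 175032; (M1(M2M3)): 42×51 by 51×66 → 42×66, cost 42·51·66 = 141372; cumulative 316404. Total 316404.
Order ((M1M2)M3): (M1M2): 42×51 by 51×52 → 42×52, cost 42·51·52 = 111384; ((M1M2)M3): 42×52 by 52×66 → 42×66, cost 42·52·66 = 144144; cumulative 255528. Total 255528.
Minimum: 255528.

255528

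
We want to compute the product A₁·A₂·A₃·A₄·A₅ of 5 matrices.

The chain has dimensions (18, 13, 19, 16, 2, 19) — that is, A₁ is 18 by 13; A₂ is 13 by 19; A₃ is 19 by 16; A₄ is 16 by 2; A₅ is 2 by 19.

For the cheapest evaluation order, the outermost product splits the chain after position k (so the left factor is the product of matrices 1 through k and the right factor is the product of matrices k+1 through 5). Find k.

4

Adjacent pairs: A₁A₂ = 18·13·19 = 4446; A₂A₃ = 13·19·16 = 3952; A₃A₄ = 19·16·2 = 608; A₄A₅ = 16·2·19 = 608.
Length 3: A₁..A₃: k=1: 0+3952+18·13·16=7696; k=2: 4446+0+18·19·16=9918 → min 7696 | A₂..A₄: k=2: 0+608+13·19·2=1102; k=3: 3952+0+13·16·2=4368 → min 1102 | A₃..A₅: k=3: 0+608+19·16·19=6384; k=4: 608+0+19·2·19=1330 → min 1330.
Length 4: A₁..A₄: k=1: 0+1102+18·13·2=1570; k=2: 4446+608+18·19·2=5738; k=3: 7696+0+18·16·2=8272 → min 1570 | A₂..A₅: k=2: 0+1330+13·19·19=6023; k=3: 3952+608+13·16·19=8512; k=4: 1102+0+13·2·19=1596 → min 1596.
Top-level splits: k=1: (A₁..A₁)·(A₂..A₅) → 0+1596+18·13·19 = 6042; k=2: (A₁..A₂)·(A₃..A₅) → 4446+1330+18·19·19 = 12274; k=3: (A₁..A₃)·(A₄..A₅) → 7696+608+18·16·19 = 13776; k=4: (A₁..A₄)·(A₅..A₅) → 1570+0+18·2·19 = 2254.
Best split is after A₄, i.e. k = 4.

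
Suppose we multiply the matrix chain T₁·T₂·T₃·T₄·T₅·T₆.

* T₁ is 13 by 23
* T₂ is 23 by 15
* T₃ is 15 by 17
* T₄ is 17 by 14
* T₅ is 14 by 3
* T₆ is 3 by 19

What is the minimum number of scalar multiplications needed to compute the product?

4152

Adjacent pairs: T₁T₂ = 13·23·15 = 4485; T₂T₃ = 23·15·17 = 5865; T₃T₄ = 15·17·14 = 3570; T₄T₅ = 17·14·3 = 714; T₅T₆ = 14·3·19 = 798.
Length 3: T₁..T₃: k=1: 0+5865+13·23·17=10948; k=2: 4485+0+13·15·17=7800 → min 7800 | T₂..T₄: k=2: 0+3570+23·15·14=8400; k=3: 5865+0+23·17·14=11339 → min 8400 | T₃..T₅: k=3: 0+714+15·17·3=1479; k=4: 3570+0+15·14·3=4200 → min 1479 | T₄..T₆: k=4: 0+798+17·14·19=5320; k=5: 714+0+17·3·19=1683 → min 1683.
Length 4: T₁..T₄: k=1: 0+8400+13·23·14=12586; k=2: 4485+3570+13·15·14=10785; k=3: 7800+0+13·17·14=10894 → min 10785 | T₂..T₅: k=2: 0+1479+23·15·3=2514; k=3: 5865+714+23·17·3=7752; k=4: 8400+0+23·14·3=9366 → min 2514 | T₃..T₆: k=3: 0+1683+15·17·19=6528; k=4: 3570+798+15·14·19=8358; k=5: 1479+0+15·3·19=2334 → min 2334.
Length 5: T₁..T₅: k=1: 0+2514+13·23·3=3411; k=2: 4485+1479+13·15·3=6549; k=3: 7800+714+13·17·3=9177; k=4: 10785+0+13·14·3=11331 → min 3411 | T₂..T₆: k=2: 0+2334+23·15·19=8889; k=3: 5865+1683+23·17·19=14977; k=4: 8400+798+23·14·19=15316; k=5: 2514+0+23·3·19=3825 → min 3825.
Length 6: T₁..T₆: k=1: 0+3825+13·23·19=9506; k=2: 4485+2334+13·15·19=10524; k=3: 7800+1683+13·17·19=13682; k=4: 10785+798+13·14·19=15041; k=5: 3411+0+13·3·19=4152 → min 4152.
Optimal order: ((T₁·(T₂·(T₃·(T₄·T₅))))·T₆) with cost 4152.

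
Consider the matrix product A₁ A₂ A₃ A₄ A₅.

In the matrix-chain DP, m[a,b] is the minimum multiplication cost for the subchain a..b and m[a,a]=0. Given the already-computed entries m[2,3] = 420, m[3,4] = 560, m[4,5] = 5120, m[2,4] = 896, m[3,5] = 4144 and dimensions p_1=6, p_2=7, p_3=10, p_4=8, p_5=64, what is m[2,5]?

m[2,5] = min over k∈[2,4] of m[2,k]+m[k+1,5]+p_{1}·p_k·p_{5}.
k=2: 0 + 4144 + 6·7·64 = 6832; k=3: 420 + 5120 + 6·10·64 = 9380; k=4: 896 + 0 + 6·8·64 = 3968.
Minimum: 3968 at k=4.

3968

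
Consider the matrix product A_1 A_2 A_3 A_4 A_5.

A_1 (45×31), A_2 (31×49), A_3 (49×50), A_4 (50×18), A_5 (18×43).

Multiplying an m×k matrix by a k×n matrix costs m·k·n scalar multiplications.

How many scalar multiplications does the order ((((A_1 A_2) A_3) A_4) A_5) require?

(A_1 A_2): 45×31 by 31×49 → 45×49, cost 45·31·49 = 68355
((A_1 A_2) A_3): 45×49 by 49×50 → 45×50, cost 45·49·50 = 110250; cumulative 178605
(((A_1 A_2) A_3) A_4): 45×50 by 50×18 → 45×18, cost 45·50·18 = 40500; cumulative 219105
((((A_1 A_2) A_3) A_4) A_5): 45×18 by 18×43 → 45×43, cost 45·18·43 = 34830; cumulative 253935
Total: 253935 scalar multiplications.

253935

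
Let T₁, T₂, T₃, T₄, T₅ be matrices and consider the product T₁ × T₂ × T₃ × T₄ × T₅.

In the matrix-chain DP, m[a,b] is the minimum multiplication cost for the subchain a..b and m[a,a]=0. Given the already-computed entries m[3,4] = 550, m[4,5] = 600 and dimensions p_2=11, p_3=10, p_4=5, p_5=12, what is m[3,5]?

m[3,5] = min over k∈[3,4] of m[3,k]+m[k+1,5]+p_{2}·p_k·p_{5}.
k=3: 0 + 600 + 11·10·12 = 1920; k=4: 550 + 0 + 11·5·12 = 1210.
Minimum: 1210 at k=4.

1210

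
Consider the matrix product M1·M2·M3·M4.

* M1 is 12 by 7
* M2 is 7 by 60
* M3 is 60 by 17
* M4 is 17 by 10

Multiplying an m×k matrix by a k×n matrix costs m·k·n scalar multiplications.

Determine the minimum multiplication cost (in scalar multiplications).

9170

Adjacent pairs: M1M2 = 12·7·60 = 5040; M2M3 = 7·60·17 = 7140; M3M4 = 60·17·10 = 10200.
Length 3: M1..M3: k=1: 0+7140+12·7·17=8568; k=2: 5040+0+12·60·17=17280 → min 8568 | M2..M4: k=2: 0+10200+7·60·10=14400; k=3: 7140+0+7·17·10=8330 → min 8330.
Length 4: M1..M4: k=1: 0+8330+12·7·10=9170; k=2: 5040+10200+12·60·10=22440; k=3: 8568+0+12·17·10=10608 → min 9170.
Optimal order: (M1·((M2·M3)·M4)) with cost 9170.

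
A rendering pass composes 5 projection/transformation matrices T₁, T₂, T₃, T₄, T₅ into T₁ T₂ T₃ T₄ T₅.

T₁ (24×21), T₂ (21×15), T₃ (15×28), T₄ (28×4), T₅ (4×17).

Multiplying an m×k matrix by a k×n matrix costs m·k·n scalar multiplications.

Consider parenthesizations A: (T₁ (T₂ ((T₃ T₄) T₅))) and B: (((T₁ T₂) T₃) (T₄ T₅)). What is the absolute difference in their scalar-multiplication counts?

14345

Order A = (T₁ (T₂ ((T₃ T₄) T₅))): (T₃ T₄): 15×28 by 28×4 → 15×4, cost 15·28·4 = 1680; ((T₃ T₄) T₅): 15×4 by 4×17 → 15×17, cost 15·4·17 = 1020; cumulative 2700; (T₂ ((T₃ T₄) T₅)): 21×15 by 15×17 → 21×17, cost 21·15·17 = 5355; cumulative 8055; (T₁ (T₂ ((T₃ T₄) T₅))): 24×21 by 21×17 → 24×17, cost 24·21·17 = 8568; cumulative 16623. Total 16623.
Order B = (((T₁ T₂) T₃) (T₄ T₅)): (T₁ T₂): 24×21 by 21×15 → 24×15, cost 24·21·15 = 7560; ((T₁ T₂) T₃): 24×15 by 15×28 → 24×28, cost 24·15·28 = 10080; cumulative 17640; (T₄ T₅): 28×4 by 4×17 → 28×17, cost 28·4·17 = 1904; (((T₁ T₂) T₃) (T₄ T₅)): 24×28 by 28×17 → 24×17, cost 24·28·17 = 11424; cumulative 30968. Total 30968.
Difference: |16623 − 30968| = 14345.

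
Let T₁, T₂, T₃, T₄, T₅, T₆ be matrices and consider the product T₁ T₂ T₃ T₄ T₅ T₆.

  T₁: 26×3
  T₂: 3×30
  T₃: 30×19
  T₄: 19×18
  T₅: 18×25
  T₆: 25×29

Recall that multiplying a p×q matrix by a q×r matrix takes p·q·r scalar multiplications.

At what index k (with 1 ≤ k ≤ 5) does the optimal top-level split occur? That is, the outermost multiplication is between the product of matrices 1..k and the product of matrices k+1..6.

1

Adjacent pairs: T₁T₂ = 26·3·30 = 2340; T₂T₃ = 3·30·19 = 1710; T₃T₄ = 30·19·18 = 10260; T₄T₅ = 19·18·25 = 8550; T₅T₆ = 18·25·29 = 13050.
Length 3: T₁..T₃: k=1: 0+1710+26·3·19=3192; k=2: 2340+0+26·30·19=17160 → min 3192 | T₂..T₄: k=2: 0+10260+3·30·18=11880; k=3: 1710+0+3·19·18=2736 → min 2736 | T₃..T₅: k=3: 0+8550+30·19·25=22800; k=4: 10260+0+30·18·25=23760 → min 22800 | T₄..T₆: k=4: 0+13050+19·18·29=22968; k=5: 8550+0+19·25·29=22325 → min 22325.
Length 4: T₁..T₄: k=1: 0+2736+26·3·18=4140; k=2: 2340+10260+26·30·18=26640; k=3: 3192+0+26·19·18=12084 → min 4140 | T₂..T₅: k=2: 0+22800+3·30·25=25050; k=3: 1710+8550+3·19·25=11685; k=4: 2736+0+3·18·25=4086 → min 4086 | T₃..T₆: k=3: 0+22325+30·19·29=38855; k=4: 10260+13050+30·18·29=38970; k=5: 22800+0+30·25·29=44550 → min 38855.
Length 5: T₁..T₅: k=1: 0+4086+26·3·25=6036; k=2: 2340+22800+26·30·25=44640; k=3: 3192+8550+26·19·25=24092; k=4: 4140+0+26·18·25=15840 → min 6036 | T₂..T₆: k=2: 0+38855+3·30·29=41465; k=3: 1710+22325+3·19·29=25688; k=4: 2736+13050+3·18·29=17352; k=5: 4086+0+3·25·29=6261 → min 6261.
Top-level splits: k=1: (T₁..T₁)·(T₂..T₆) → 0+6261+26·3·29 = 8523; k=2: (T₁..T₂)·(T₃..T₆) → 2340+38855+26·30·29 = 63815; k=3: (T₁..T₃)·(T₄..T₆) → 3192+22325+26·19·29 = 39843; k=4: (T₁..T₄)·(T₅..T₆) → 4140+13050+26·18·29 = 30762; k=5: (T₁..T₅)·(T₆..T₆) → 6036+0+26·25·29 = 24886.
Best split is after T₁, i.e. k = 1.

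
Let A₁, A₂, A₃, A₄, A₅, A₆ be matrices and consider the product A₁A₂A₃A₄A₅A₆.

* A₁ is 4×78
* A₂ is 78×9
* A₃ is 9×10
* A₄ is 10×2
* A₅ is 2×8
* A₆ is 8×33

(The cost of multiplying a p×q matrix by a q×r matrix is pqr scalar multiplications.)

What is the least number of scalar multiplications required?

3000

Adjacent pairs: A₁A₂ = 4·78·9 = 2808; A₂A₃ = 78·9·10 = 7020; A₃A₄ = 9·10·2 = 180; A₄A₅ = 10·2·8 = 160; A₅A₆ = 2·8·33 = 528.
Length 3: A₁..A₃: k=1: 0+7020+4·78·10=10140; k=2: 2808+0+4·9·10=3168 → min 3168 | A₂..A₄: k=2: 0+180+78·9·2=1584; k=3: 7020+0+78·10·2=8580 → min 1584 | A₃..A₅: k=3: 0+160+9·10·8=880; k=4: 180+0+9·2·8=324 → min 324 | A₄..A₆: k=4: 0+528+10·2·33=1188; k=5: 160+0+10·8·33=2800 → min 1188.
Length 4: A₁..A₄: k=1: 0+1584+4·78·2=2208; k=2: 2808+180+4·9·2=3060; k=3: 3168+0+4·10·2=3248 → min 2208 | A₂..A₅: k=2: 0+324+78·9·8=5940; k=3: 7020+160+78·10·8=13420; k=4: 1584+0+78·2·8=2832 → min 2832 | A₃..A₆: k=3: 0+1188+9·10·33=4158; k=4: 180+528+9·2·33=1302; k=5: 324+0+9·8·33=2700 → min 1302.
Length 5: A₁..A₅: k=1: 0+2832+4·78·8=5328; k=2: 2808+324+4·9·8=3420; k=3: 3168+160+4·10·8=3648; k=4: 2208+0+4·2·8=2272 → min 2272 | A₂..A₆: k=2: 0+1302+78·9·33=24468; k=3: 7020+1188+78·10·33=33948; k=4: 1584+528+78·2·33=7260; k=5: 2832+0+78·8·33=23424 → min 7260.
Length 6: A₁..A₆: k=1: 0+7260+4·78·33=17556; k=2: 2808+1302+4·9·33=5298; k=3: 3168+1188+4·10·33=5676; k=4: 2208+528+4·2·33=3000; k=5: 2272+0+4·8·33=3328 → min 3000.
Optimal order: ((A₁(A₂(A₃A₄)))(A₅A₆)) with cost 3000.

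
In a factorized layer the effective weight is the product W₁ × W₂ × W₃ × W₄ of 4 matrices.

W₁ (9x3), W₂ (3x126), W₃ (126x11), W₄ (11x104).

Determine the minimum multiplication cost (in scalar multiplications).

Adjacent pairs: W₁W₂ = 9·3·126 = 3402; W₂W₃ = 3·126·11 = 4158; W₃W₄ = 126·11·104 = 144144.
Length 3: W₁..W₃: k=1: 0+4158+9·3·11=4455; k=2: 3402+0+9·126·11=15876 → min 4455 | W₂..W₄: k=2: 0+144144+3·126·104=183456; k=3: 4158+0+3·11·104=7590 → min 7590.
Length 4: W₁..W₄: k=1: 0+7590+9·3·104=10398; k=2: 3402+144144+9·126·104=265482; k=3: 4455+0+9·11·104=14751 → min 10398.
Optimal order: (W₁ × ((W₂ × W₃) × W₄)) with cost 10398.

10398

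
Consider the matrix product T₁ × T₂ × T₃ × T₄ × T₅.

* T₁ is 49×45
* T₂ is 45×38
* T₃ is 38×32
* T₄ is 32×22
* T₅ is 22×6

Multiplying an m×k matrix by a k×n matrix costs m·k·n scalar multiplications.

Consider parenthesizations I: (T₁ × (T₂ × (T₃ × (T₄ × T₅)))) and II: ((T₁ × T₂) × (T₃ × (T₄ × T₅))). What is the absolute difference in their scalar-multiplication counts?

Order I = (T₁ × (T₂ × (T₃ × (T₄ × T₅)))): (T₄ × T₅): 32×22 by 22×6 → 32×6, cost 32·22·6 = 4224; (T₃ × (T₄ × T₅)): 38×32 by 32×6 → 38×6, cost 38·32·6 = 7296; cumulative 11520; (T₂ × (T₃ × (T₄ × T₅))): 45×38 by 38×6 → 45×6, cost 45·38·6 = 10260; cumulative 21780; (T₁ × (T₂ × (T₃ × (T₄ × T₅)))): 49×45 by 45×6 → 49×6, cost 49·45·6 = 13230; cumulative 35010. Total 35010.
Order II = ((T₁ × T₂) × (T₃ × (T₄ × T₅))): (T₁ × T₂): 49×45 by 45×38 → 49×38, cost 49·45·38 = 83790; (T₄ × T₅): 32×22 by 22×6 → 32×6, cost 32·22·6 = 4224; (T₃ × (T₄ × T₅)): 38×32 by 32×6 → 38×6, cost 38·32·6 = 7296; cumulative 11520; ((T₁ × T₂) × (T₃ × (T₄ × T₅))): 49×38 by 38×6 → 49×6, cost 49·38·6 = 11172; cumulative 106482. Total 106482.
Difference: |35010 − 106482| = 71472.

71472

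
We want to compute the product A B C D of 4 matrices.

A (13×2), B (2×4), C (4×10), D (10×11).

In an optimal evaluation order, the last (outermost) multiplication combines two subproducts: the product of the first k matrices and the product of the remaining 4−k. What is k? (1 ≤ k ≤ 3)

1

Adjacent pairs: AB = 13·2·4 = 104; BC = 2·4·10 = 80; CD = 4·10·11 = 440.
Length 3: A..C: k=1: 0+80+13·2·10=340; k=2: 104+0+13·4·10=624 → min 340 | B..D: k=2: 0+440+2·4·11=528; k=3: 80+0+2·10·11=300 → min 300.
Top-level splits: k=1: (A..A)·(B..D) → 0+300+13·2·11 = 586; k=2: (A..B)·(C..D) → 104+440+13·4·11 = 1116; k=3: (A..C)·(D..D) → 340+0+13·10·11 = 1770.
Best split is after A, i.e. k = 1.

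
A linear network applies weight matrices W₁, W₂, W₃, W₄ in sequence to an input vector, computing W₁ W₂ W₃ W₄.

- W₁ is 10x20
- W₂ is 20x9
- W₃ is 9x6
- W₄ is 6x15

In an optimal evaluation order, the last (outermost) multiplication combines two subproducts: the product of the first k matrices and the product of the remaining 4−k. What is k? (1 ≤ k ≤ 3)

Adjacent pairs: W₁W₂ = 10·20·9 = 1800; W₂W₃ = 20·9·6 = 1080; W₃W₄ = 9·6·15 = 810.
Length 3: W₁..W₃: k=1: 0+1080+10·20·6=2280; k=2: 1800+0+10·9·6=2340 → min 2280 | W₂..W₄: k=2: 0+810+20·9·15=3510; k=3: 1080+0+20·6·15=2880 → min 2880.
Top-level splits: k=1: (W₁..W₁)·(W₂..W₄) → 0+2880+10·20·15 = 5880; k=2: (W₁..W₂)·(W₃..W₄) → 1800+810+10·9·15 = 3960; k=3: (W₁..W₃)·(W₄..W₄) → 2280+0+10·6·15 = 3180.
Best split is after W₃, i.e. k = 3.

3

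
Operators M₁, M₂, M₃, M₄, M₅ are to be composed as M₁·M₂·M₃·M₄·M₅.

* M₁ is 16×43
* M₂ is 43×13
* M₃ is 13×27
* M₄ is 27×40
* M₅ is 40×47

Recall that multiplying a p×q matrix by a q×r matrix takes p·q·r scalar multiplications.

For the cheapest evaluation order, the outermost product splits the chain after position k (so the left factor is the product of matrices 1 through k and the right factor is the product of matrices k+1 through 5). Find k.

Adjacent pairs: M₁M₂ = 16·43·13 = 8944; M₂M₃ = 43·13·27 = 15093; M₃M₄ = 13·27·40 = 14040; M₄M₅ = 27·40·47 = 50760.
Length 3: M₁..M₃: k=1: 0+15093+16·43·27=33669; k=2: 8944+0+16·13·27=14560 → min 14560 | M₂..M₄: k=2: 0+14040+43·13·40=36400; k=3: 15093+0+43·27·40=61533 → min 36400 | M₃..M₅: k=3: 0+50760+13·27·47=67257; k=4: 14040+0+13·40·47=38480 → min 38480.
Length 4: M₁..M₄: k=1: 0+36400+16·43·40=63920; k=2: 8944+14040+16·13·40=31304; k=3: 14560+0+16·27·40=31840 → min 31304 | M₂..M₅: k=2: 0+38480+43·13·47=64753; k=3: 15093+50760+43·27·47=120420; k=4: 36400+0+43·40·47=117240 → min 64753.
Top-level splits: k=1: (M₁..M₁)·(M₂..M₅) → 0+64753+16·43·47 = 97089; k=2: (M₁..M₂)·(M₃..M₅) → 8944+38480+16·13·47 = 57200; k=3: (M₁..M₃)·(M₄..M₅) → 14560+50760+16·27·47 = 85624; k=4: (M₁..M₄)·(M₅..M₅) → 31304+0+16·40·47 = 61384.
Best split is after M₂, i.e. k = 2.

2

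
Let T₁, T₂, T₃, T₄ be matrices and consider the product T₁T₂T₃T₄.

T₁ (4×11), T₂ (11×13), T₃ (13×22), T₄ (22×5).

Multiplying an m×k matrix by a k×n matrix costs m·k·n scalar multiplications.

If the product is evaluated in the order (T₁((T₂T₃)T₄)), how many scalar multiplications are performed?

4576

(T₂T₃): 11×13 by 13×22 → 11×22, cost 11·13·22 = 3146
((T₂T₃)T₄): 11×22 by 22×5 → 11×5, cost 11·22·5 = 1210; cumulative 4356
(T₁((T₂T₃)T₄)): 4×11 by 11×5 → 4×5, cost 4·11·5 = 220; cumulative 4576
Total: 4576 scalar multiplications.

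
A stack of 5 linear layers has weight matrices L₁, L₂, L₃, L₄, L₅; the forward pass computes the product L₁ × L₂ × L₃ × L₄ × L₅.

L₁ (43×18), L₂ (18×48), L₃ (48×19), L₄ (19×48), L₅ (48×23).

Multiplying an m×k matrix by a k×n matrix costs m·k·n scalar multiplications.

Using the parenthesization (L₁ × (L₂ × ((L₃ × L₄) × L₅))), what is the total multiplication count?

(L₃ × L₄): 48×19 by 19×48 → 48×48, cost 48·19·48 = 43776
((L₃ × L₄) × L₅): 48×48 by 48×23 → 48×23, cost 48·48·23 = 52992; cumulative 96768
(L₂ × ((L₃ × L₄) × L₅)): 18×48 by 48×23 → 18×23, cost 18·48·23 = 19872; cumulative 116640
(L₁ × (L₂ × ((L₃ × L₄) × L₅))): 43×18 by 18×23 → 43×23, cost 43·18·23 = 17802; cumulative 134442
Total: 134442 scalar multiplications.

134442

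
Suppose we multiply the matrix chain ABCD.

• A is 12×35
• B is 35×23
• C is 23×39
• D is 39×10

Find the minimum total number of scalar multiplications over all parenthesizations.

21220

Adjacent pairs: AB = 12·35·23 = 9660; BC = 35·23·39 = 31395; CD = 23·39·10 = 8970.
Length 3: A..C: k=1: 0+31395+12·35·39=47775; k=2: 9660+0+12·23·39=20424 → min 20424 | B..D: k=2: 0+8970+35·23·10=17020; k=3: 31395+0+35·39·10=45045 → min 17020.
Length 4: A..D: k=1: 0+17020+12·35·10=21220; k=2: 9660+8970+12·23·10=21390; k=3: 20424+0+12·39·10=25104 → min 21220.
Optimal order: (A(B(CD))) with cost 21220.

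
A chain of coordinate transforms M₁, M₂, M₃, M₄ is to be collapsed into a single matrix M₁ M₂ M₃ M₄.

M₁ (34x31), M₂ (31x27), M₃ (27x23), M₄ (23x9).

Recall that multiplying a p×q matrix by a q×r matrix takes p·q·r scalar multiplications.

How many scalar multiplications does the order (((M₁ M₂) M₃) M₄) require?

(M₁ M₂): 34×31 by 31×27 → 34×27, cost 34·31·27 = 28458
((M₁ M₂) M₃): 34×27 by 27×23 → 34×23, cost 34·27·23 = 21114; cumulative 49572
(((M₁ M₂) M₃) M₄): 34×23 by 23×9 → 34×9, cost 34·23·9 = 7038; cumulative 56610
Total: 56610 scalar multiplications.

56610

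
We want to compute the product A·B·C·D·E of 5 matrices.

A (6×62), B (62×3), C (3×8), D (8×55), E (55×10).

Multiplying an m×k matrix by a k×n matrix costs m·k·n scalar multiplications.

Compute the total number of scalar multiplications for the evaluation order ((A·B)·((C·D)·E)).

4266

(A·B): 6×62 by 62×3 → 6×3, cost 6·62·3 = 1116
(C·D): 3×8 by 8×55 → 3×55, cost 3·8·55 = 1320
((C·D)·E): 3×55 by 55×10 → 3×10, cost 3·55·10 = 1650; cumulative 2970
((A·B)·((C·D)·E)): 6×3 by 3×10 → 6×10, cost 6·3·10 = 180; cumulative 4266
Total: 4266 scalar multiplications.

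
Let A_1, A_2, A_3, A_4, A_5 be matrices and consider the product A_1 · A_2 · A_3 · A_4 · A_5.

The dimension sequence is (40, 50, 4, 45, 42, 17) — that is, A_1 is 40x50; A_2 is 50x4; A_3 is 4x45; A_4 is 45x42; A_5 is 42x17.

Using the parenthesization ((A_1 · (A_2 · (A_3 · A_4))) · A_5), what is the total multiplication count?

128520

(A_3 · A_4): 4×45 by 45×42 → 4×42, cost 4·45·42 = 7560
(A_2 · (A_3 · A_4)): 50×4 by 4×42 → 50×42, cost 50·4·42 = 8400; cumulative 15960
(A_1 · (A_2 · (A_3 · A_4))): 40×50 by 50×42 → 40×42, cost 40·50·42 = 84000; cumulative 99960
((A_1 · (A_2 · (A_3 · A_4))) · A_5): 40×42 by 42×17 → 40×17, cost 40·42·17 = 28560; cumulative 128520
Total: 128520 scalar multiplications.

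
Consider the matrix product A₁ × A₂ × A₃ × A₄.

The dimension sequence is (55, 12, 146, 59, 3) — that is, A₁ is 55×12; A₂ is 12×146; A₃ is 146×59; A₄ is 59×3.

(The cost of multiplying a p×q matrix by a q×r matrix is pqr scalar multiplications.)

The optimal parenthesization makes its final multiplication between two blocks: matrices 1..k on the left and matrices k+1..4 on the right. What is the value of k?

1

Adjacent pairs: A₁A₂ = 55·12·146 = 96360; A₂A₃ = 12·146·59 = 103368; A₃A₄ = 146·59·3 = 25842.
Length 3: A₁..A₃: k=1: 0+103368+55·12·59=142308; k=2: 96360+0+55·146·59=570130 → min 142308 | A₂..A₄: k=2: 0+25842+12·146·3=31098; k=3: 103368+0+12·59·3=105492 → min 31098.
Top-level splits: k=1: (A₁..A₁)·(A₂..A₄) → 0+31098+55·12·3 = 33078; k=2: (A₁..A₂)·(A₃..A₄) → 96360+25842+55·146·3 = 146292; k=3: (A₁..A₃)·(A₄..A₄) → 142308+0+55·59·3 = 152043.
Best split is after A₁, i.e. k = 1.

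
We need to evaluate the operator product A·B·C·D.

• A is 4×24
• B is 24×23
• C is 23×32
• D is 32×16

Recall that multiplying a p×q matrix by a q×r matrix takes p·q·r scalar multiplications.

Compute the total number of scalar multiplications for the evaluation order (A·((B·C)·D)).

(B·C): 24×23 by 23×32 → 24×32, cost 24·23·32 = 17664
((B·C)·D): 24×32 by 32×16 → 24×16, cost 24·32·16 = 12288; cumulative 29952
(A·((B·C)·D)): 4×24 by 24×16 → 4×16, cost 4·24·16 = 1536; cumulative 31488
Total: 31488 scalar multiplications.

31488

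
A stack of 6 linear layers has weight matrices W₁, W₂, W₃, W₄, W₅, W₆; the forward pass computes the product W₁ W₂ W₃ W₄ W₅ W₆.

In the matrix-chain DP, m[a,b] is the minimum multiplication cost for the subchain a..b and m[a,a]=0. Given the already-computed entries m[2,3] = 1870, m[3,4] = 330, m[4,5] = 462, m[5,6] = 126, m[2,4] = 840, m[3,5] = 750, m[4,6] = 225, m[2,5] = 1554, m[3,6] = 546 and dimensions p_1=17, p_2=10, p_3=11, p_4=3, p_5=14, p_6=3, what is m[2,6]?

1056

m[2,6] = min over k∈[2,5] of m[2,k]+m[k+1,6]+p_{1}·p_k·p_{6}.
k=2: 0 + 546 + 17·10·3 = 1056; k=3: 1870 + 225 + 17·11·3 = 2656; k=4: 840 + 126 + 17·3·3 = 1119; k=5: 1554 + 0 + 17·14·3 = 2268.
Minimum: 1056 at k=2.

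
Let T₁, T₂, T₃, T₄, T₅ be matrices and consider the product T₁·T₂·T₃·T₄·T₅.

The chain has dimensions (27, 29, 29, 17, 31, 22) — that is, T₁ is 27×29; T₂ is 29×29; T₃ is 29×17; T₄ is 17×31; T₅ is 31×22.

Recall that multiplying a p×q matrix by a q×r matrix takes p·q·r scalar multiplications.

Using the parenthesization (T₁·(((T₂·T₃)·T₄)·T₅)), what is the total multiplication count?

(T₂·T₃): 29×29 by 29×17 → 29×17, cost 29·29·17 = 14297
((T₂·T₃)·T₄): 29×17 by 17×31 → 29×31, cost 29·17·31 = 15283; cumulative 29580
(((T₂·T₃)·T₄)·T₅): 29×31 by 31×22 → 29×22, cost 29·31·22 = 19778; cumulative 49358
(T₁·(((T₂·T₃)·T₄)·T₅)): 27×29 by 29×22 → 27×22, cost 27·29·22 = 17226; cumulative 66584
Total: 66584 scalar multiplications.

66584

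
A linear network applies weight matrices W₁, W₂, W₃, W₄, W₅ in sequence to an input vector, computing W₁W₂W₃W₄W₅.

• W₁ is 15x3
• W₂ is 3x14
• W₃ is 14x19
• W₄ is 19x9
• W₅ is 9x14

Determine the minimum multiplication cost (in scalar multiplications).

2319

Adjacent pairs: W₁W₂ = 15·3·14 = 630; W₂W₃ = 3·14·19 = 798; W₃W₄ = 14·19·9 = 2394; W₄W₅ = 19·9·14 = 2394.
Length 3: W₁..W₃: k=1: 0+798+15·3·19=1653; k=2: 630+0+15·14·19=4620 → min 1653 | W₂..W₄: k=2: 0+2394+3·14·9=2772; k=3: 798+0+3·19·9=1311 → min 1311 | W₃..W₅: k=3: 0+2394+14·19·14=6118; k=4: 2394+0+14·9·14=4158 → min 4158.
Length 4: W₁..W₄: k=1: 0+1311+15·3·9=1716; k=2: 630+2394+15·14·9=4914; k=3: 1653+0+15·19·9=4218 → min 1716 | W₂..W₅: k=2: 0+4158+3·14·14=4746; k=3: 798+2394+3·19·14=3990; k=4: 1311+0+3·9·14=1689 → min 1689.
Length 5: W₁..W₅: k=1: 0+1689+15·3·14=2319; k=2: 630+4158+15·14·14=7728; k=3: 1653+2394+15·19·14=8037; k=4: 1716+0+15·9·14=3606 → min 2319.
Optimal order: (W₁(((W₂W₃)W₄)W₅)) with cost 2319.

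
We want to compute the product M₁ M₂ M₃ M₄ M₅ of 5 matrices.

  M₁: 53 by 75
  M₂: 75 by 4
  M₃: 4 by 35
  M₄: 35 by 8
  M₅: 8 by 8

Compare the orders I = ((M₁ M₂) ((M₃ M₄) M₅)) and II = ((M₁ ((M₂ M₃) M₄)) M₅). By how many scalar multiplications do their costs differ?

47720

Order I = ((M₁ M₂) ((M₃ M₄) M₅)): (M₁ M₂): 53×75 by 75×4 → 53×4, cost 53·75·4 = 15900; (M₃ M₄): 4×35 by 35×8 → 4×8, cost 4·35·8 = 1120; ((M₃ M₄) M₅): 4×8 by 8×8 → 4×8, cost 4·8·8 = 256; cumulative 1376; ((M₁ M₂) ((M₃ M₄) M₅)): 53×4 by 4×8 → 53×8, cost 53·4·8 = 1696; cumulative 18972. Total 18972.
Order II = ((M₁ ((M₂ M₃) M₄)) M₅): (M₂ M₃): 75×4 by 4×35 → 75×35, cost 75·4·35 = 10500; ((M₂ M₃) M₄): 75×35 by 35×8 → 75×8, cost 75·35·8 = 21000; cumulative 31500; (M₁ ((M₂ M₃) M₄)): 53×75 by 75×8 → 53×8, cost 53·75·8 = 31800; cumulative 63300; ((M₁ ((M₂ M₃) M₄)) M₅): 53×8 by 8×8 → 53×8, cost 53·8·8 = 3392; cumulative 66692. Total 66692.
Difference: |18972 − 66692| = 47720.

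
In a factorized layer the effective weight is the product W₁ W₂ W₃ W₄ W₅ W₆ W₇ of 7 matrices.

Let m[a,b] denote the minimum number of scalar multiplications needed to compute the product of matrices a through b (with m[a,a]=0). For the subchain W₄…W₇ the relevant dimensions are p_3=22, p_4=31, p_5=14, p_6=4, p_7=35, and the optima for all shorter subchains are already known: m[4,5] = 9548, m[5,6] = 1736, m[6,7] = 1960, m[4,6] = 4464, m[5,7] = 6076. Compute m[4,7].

m[4,7] = min over k∈[4,6] of m[4,k]+m[k+1,7]+p_{3}·p_k·p_{7}.
k=4: 0 + 6076 + 22·31·35 = 29946; k=5: 9548 + 1960 + 22·14·35 = 22288; k=6: 4464 + 0 + 22·4·35 = 7544.
Minimum: 7544 at k=6.

7544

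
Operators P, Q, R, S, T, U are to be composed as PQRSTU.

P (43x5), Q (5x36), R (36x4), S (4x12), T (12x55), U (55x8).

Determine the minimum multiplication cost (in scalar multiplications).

Adjacent pairs: PQ = 43·5·36 = 7740; QR = 5·36·4 = 720; RS = 36·4·12 = 1728; ST = 4·12·55 = 2640; TU = 12·55·8 = 5280.
Length 3: P..R: k=1: 0+720+43·5·4=1580; k=2: 7740+0+43·36·4=13932 → min 1580 | Q..S: k=2: 0+1728+5·36·12=3888; k=3: 720+0+5·4·12=960 → min 960 | R..T: k=3: 0+2640+36·4·55=10560; k=4: 1728+0+36·12·55=25488 → min 10560 | S..U: k=4: 0+5280+4·12·8=5664; k=5: 2640+0+4·55·8=4400 → min 4400.
Length 4: P..S: k=1: 0+960+43·5·12=3540; k=2: 7740+1728+43·36·12=28044; k=3: 1580+0+43·4·12=3644 → min 3540 | Q..T: k=2: 0+10560+5·36·55=20460; k=3: 720+2640+5·4·55=4460; k=4: 960+0+5·12·55=4260 → min 4260 | R..U: k=3: 0+4400+36·4·8=5552; k=4: 1728+5280+36·12·8=10464; k=5: 10560+0+36·55·8=26400 → min 5552.
Length 5: P..T: k=1: 0+4260+43·5·55=16085; k=2: 7740+10560+43·36·55=103440; k=3: 1580+2640+43·4·55=13680; k=4: 3540+0+43·12·55=31920 → min 13680 | Q..U: k=2: 0+5552+5·36·8=6992; k=3: 720+4400+5·4·8=5280; k=4: 960+5280+5·12·8=6720; k=5: 4260+0+5·55·8=6460 → min 5280.
Length 6: P..U: k=1: 0+5280+43·5·8=7000; k=2: 7740+5552+43·36·8=25676; k=3: 1580+4400+43·4·8=7356; k=4: 3540+5280+43·12·8=12948; k=5: 13680+0+43·55·8=32600 → min 7000.
Optimal order: (P((QR)((ST)U))) with cost 7000.

7000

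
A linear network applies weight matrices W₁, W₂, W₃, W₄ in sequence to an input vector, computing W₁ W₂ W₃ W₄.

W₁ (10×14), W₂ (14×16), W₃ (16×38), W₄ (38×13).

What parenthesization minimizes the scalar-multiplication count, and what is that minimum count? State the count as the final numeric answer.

12224

Adjacent pairs: W₁W₂ = 10·14·16 = 2240; W₂W₃ = 14·16·38 = 8512; W₃W₄ = 16·38·13 = 7904.
Length 3: W₁..W₃: k=1: 0+8512+10·14·38=13832; k=2: 2240+0+10·16·38=8320 → min 8320 | W₂..W₄: k=2: 0+7904+14·16·13=10816; k=3: 8512+0+14·38·13=15428 → min 10816.
Length 4: W₁..W₄: k=1: 0+10816+10·14·13=12636; k=2: 2240+7904+10·16·13=12224; k=3: 8320+0+10·38·13=13260 → min 12224.
Optimal parenthesization: ((W₁ W₂) (W₃ W₄)) with cost 12224.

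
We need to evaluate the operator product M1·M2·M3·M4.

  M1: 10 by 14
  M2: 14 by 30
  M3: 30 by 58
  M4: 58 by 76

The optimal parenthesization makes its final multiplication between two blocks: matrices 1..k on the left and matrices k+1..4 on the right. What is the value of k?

3

Adjacent pairs: M1M2 = 10·14·30 = 4200; M2M3 = 14·30·58 = 24360; M3M4 = 30·58·76 = 132240.
Length 3: M1..M3: k=1: 0+24360+10·14·58=32480; k=2: 4200+0+10·30·58=21600 → min 21600 | M2..M4: k=2: 0+132240+14·30·76=164160; k=3: 24360+0+14·58·76=86072 → min 86072.
Top-level splits: k=1: (M1..M1)·(M2..M4) → 0+86072+10·14·76 = 96712; k=2: (M1..M2)·(M3..M4) → 4200+132240+10·30·76 = 159240; k=3: (M1..M3)·(M4..M4) → 21600+0+10·58·76 = 65680.
Best split is after M3, i.e. k = 3.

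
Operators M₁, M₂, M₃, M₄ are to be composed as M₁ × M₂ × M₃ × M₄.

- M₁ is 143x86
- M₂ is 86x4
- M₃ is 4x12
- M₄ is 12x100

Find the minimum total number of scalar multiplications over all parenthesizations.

Adjacent pairs: M₁M₂ = 143·86·4 = 49192; M₂M₃ = 86·4·12 = 4128; M₃M₄ = 4·12·100 = 4800.
Length 3: M₁..M₃: k=1: 0+4128+143·86·12=151704; k=2: 49192+0+143·4·12=56056 → min 56056 | M₂..M₄: k=2: 0+4800+86·4·100=39200; k=3: 4128+0+86·12·100=107328 → min 39200.
Length 4: M₁..M₄: k=1: 0+39200+143·86·100=1269000; k=2: 49192+4800+143·4·100=111192; k=3: 56056+0+143·12·100=227656 → min 111192.
Optimal order: ((M₁ × M₂) × (M₃ × M₄)) with cost 111192.

111192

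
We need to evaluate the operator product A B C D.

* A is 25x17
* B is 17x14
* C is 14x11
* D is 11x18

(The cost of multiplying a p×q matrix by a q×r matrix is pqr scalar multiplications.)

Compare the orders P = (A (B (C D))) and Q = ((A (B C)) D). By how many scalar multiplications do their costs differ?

Order P = (A (B (C D))): (C D): 14×11 by 11×18 → 14×18, cost 14·11·18 = 2772; (B (C D)): 17×14 by 14×18 → 17×18, cost 17·14·18 = 4284; cumulative 7056; (A (B (C D))): 25×17 by 17×18 → 25×18, cost 25·17·18 = 7650; cumulative 14706. Total 14706.
Order Q = ((A (B C)) D): (B C): 17×14 by 14×11 → 17×11, cost 17·14·11 = 2618; (A (B C)): 25×17 by 17×11 → 25×11, cost 25·17·11 = 4675; cumulative 7293; ((A (B C)) D): 25×11 by 11×18 → 25×18, cost 25·11·18 = 4950; cumulative 12243. Total 12243.
Difference: |14706 − 12243| = 2463.

2463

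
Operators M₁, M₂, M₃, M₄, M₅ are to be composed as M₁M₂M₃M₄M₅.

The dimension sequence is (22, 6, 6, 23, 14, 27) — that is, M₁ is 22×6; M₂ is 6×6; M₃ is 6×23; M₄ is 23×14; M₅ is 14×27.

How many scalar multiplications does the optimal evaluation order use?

8268

Adjacent pairs: M₁M₂ = 22·6·6 = 792; M₂M₃ = 6·6·23 = 828; M₃M₄ = 6·23·14 = 1932; M₄M₅ = 23·14·27 = 8694.
Length 3: M₁..M₃: k=1: 0+828+22·6·23=3864; k=2: 792+0+22·6·23=3828 → min 3828 | M₂..M₄: k=2: 0+1932+6·6·14=2436; k=3: 828+0+6·23·14=2760 → min 2436 | M₃..M₅: k=3: 0+8694+6·23·27=12420; k=4: 1932+0+6·14·27=4200 → min 4200.
Length 4: M₁..M₄: k=1: 0+2436+22·6·14=4284; k=2: 792+1932+22·6·14=4572; k=3: 3828+0+22·23·14=10912 → min 4284 | M₂..M₅: k=2: 0+4200+6·6·27=5172; k=3: 828+8694+6·23·27=13248; k=4: 2436+0+6·14·27=4704 → min 4704.
Length 5: M₁..M₅: k=1: 0+4704+22·6·27=8268; k=2: 792+4200+22·6·27=8556; k=3: 3828+8694+22·23·27=26184; k=4: 4284+0+22·14·27=12600 → min 8268.
Optimal order: (M₁((M₂(M₃M₄))M₅)) with cost 8268.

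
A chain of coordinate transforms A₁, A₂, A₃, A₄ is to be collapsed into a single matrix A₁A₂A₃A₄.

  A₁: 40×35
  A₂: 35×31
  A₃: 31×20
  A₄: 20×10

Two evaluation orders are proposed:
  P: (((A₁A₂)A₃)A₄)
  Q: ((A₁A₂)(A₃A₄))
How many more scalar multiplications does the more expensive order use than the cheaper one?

14200

Order P = (((A₁A₂)A₃)A₄): (A₁A₂): 40×35 by 35×31 → 40×31, cost 40·35·31 = 43400; ((A₁A₂)A₃): 40×31 by 31×20 → 40×20, cost 40·31·20 = 24800; cumulative 68200; (((A₁A₂)A₃)A₄): 40×20 by 20×10 → 40×10, cost 40·20·10 = 8000; cumulative 76200. Total 76200.
Order Q = ((A₁A₂)(A₃A₄)): (A₁A₂): 40×35 by 35×31 → 40×31, cost 40·35·31 = 43400; (A₃A₄): 31×20 by 20×10 → 31×10, cost 31·20·10 = 6200; ((A₁A₂)(A₃A₄)): 40×31 by 31×10 → 40×10, cost 40·31·10 = 12400; cumulative 62000. Total 62000.
Difference: |76200 − 62000| = 14200.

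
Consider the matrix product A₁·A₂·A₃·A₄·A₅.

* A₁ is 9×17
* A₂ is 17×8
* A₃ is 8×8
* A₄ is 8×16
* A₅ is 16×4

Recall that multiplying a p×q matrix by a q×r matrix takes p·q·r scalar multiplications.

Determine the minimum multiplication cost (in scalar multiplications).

Adjacent pairs: A₁A₂ = 9·17·8 = 1224; A₂A₃ = 17·8·8 = 1088; A₃A₄ = 8·8·16 = 1024; A₄A₅ = 8·16·4 = 512.
Length 3: A₁..A₃: k=1: 0+1088+9·17·8=2312; k=2: 1224+0+9·8·8=1800 → min 1800 | A₂..A₄: k=2: 0+1024+17·8·16=3200; k=3: 1088+0+17·8·16=3264 → min 3200 | A₃..A₅: k=3: 0+512+8·8·4=768; k=4: 1024+0+8·16·4=1536 → min 768.
Length 4: A₁..A₄: k=1: 0+3200+9·17·16=5648; k=2: 1224+1024+9·8·16=3400; k=3: 1800+0+9·8·16=2952 → min 2952 | A₂..A₅: k=2: 0+768+17·8·4=1312; k=3: 1088+512+17·8·4=2144; k=4: 3200+0+17·16·4=4288 → min 1312.
Length 5: A₁..A₅: k=1: 0+1312+9·17·4=1924; k=2: 1224+768+9·8·4=2280; k=3: 1800+512+9·8·4=2600; k=4: 2952+0+9·16·4=3528 → min 1924.
Optimal order: (A₁·(A₂·(A₃·(A₄·A₅)))) with cost 1924.

1924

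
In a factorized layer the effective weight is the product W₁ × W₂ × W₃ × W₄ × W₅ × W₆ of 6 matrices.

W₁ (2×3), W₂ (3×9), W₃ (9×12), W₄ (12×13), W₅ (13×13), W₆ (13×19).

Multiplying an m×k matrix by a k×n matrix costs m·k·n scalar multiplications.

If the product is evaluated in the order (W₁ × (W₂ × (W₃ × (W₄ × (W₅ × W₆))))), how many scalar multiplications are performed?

8854

(W₅ × W₆): 13×13 by 13×19 → 13×19, cost 13·13·19 = 3211
(W₄ × (W₅ × W₆)): 12×13 by 13×19 → 12×19, cost 12·13·19 = 2964; cumulative 6175
(W₃ × (W₄ × (W₅ × W₆))): 9×12 by 12×19 → 9×19, cost 9·12·19 = 2052; cumulative 8227
(W₂ × (W₃ × (W₄ × (W₅ × W₆)))): 3×9 by 9×19 → 3×19, cost 3·9·19 = 513; cumulative 8740
(W₁ × (W₂ × (W₃ × (W₄ × (W₅ × W₆))))): 2×3 by 3×19 → 2×19, cost 2·3·19 = 114; cumulative 8854
Total: 8854 scalar multiplications.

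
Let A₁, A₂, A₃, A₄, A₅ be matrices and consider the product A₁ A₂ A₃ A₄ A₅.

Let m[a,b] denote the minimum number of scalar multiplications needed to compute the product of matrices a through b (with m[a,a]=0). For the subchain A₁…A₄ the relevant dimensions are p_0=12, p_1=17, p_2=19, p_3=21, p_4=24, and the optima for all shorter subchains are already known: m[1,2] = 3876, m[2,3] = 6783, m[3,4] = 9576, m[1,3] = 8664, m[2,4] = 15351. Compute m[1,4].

14712

m[1,4] = min over k∈[1,3] of m[1,k]+m[k+1,4]+p_{0}·p_k·p_{4}.
k=1: 0 + 15351 + 12·17·24 = 20247; k=2: 3876 + 9576 + 12·19·24 = 18924; k=3: 8664 + 0 + 12·21·24 = 14712.
Minimum: 14712 at k=3.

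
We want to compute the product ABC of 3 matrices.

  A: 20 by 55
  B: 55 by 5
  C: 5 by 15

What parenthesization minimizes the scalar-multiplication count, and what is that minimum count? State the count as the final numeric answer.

(A(BC)): cost 20625.
((AB)C): cost 7000.
Optimal: ((AB)C) with cost 7000.

7000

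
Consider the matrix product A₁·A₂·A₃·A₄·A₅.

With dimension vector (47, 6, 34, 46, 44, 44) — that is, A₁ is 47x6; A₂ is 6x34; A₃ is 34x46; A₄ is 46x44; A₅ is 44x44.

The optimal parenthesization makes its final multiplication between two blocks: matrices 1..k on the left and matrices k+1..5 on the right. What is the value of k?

1

Adjacent pairs: A₁A₂ = 47·6·34 = 9588; A₂A₃ = 6·34·46 = 9384; A₃A₄ = 34·46·44 = 68816; A₄A₅ = 46·44·44 = 89056.
Length 3: A₁..A₃: k=1: 0+9384+47·6·46=22356; k=2: 9588+0+47·34·46=83096 → min 22356 | A₂..A₄: k=2: 0+68816+6·34·44=77792; k=3: 9384+0+6·46·44=21528 → min 21528 | A₃..A₅: k=3: 0+89056+34·46·44=157872; k=4: 68816+0+34·44·44=134640 → min 134640.
Length 4: A₁..A₄: k=1: 0+21528+47·6·44=33936; k=2: 9588+68816+47·34·44=148716; k=3: 22356+0+47·46·44=117484 → min 33936 | A₂..A₅: k=2: 0+134640+6·34·44=143616; k=3: 9384+89056+6·46·44=110584; k=4: 21528+0+6·44·44=33144 → min 33144.
Top-level splits: k=1: (A₁..A₁)·(A₂..A₅) → 0+33144+47·6·44 = 45552; k=2: (A₁..A₂)·(A₃..A₅) → 9588+134640+47·34·44 = 214540; k=3: (A₁..A₃)·(A₄..A₅) → 22356+89056+47·46·44 = 206540; k=4: (A₁..A₄)·(A₅..A₅) → 33936+0+47·44·44 = 124928.
Best split is after A₁, i.e. k = 1.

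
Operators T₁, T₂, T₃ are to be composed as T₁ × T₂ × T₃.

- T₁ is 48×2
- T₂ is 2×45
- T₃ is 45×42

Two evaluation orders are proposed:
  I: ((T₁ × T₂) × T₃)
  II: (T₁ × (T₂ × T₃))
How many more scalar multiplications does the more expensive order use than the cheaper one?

87228

Order I = ((T₁ × T₂) × T₃): (T₁ × T₂): 48×2 by 2×45 → 48×45, cost 48·2·45 = 4320; ((T₁ × T₂) × T₃): 48×45 by 45×42 → 48×42, cost 48·45·42 = 90720; cumulative 95040. Total 95040.
Order II = (T₁ × (T₂ × T₃)): (T₂ × T₃): 2×45 by 45×42 → 2×42, cost 2·45·42 = 3780; (T₁ × (T₂ × T₃)): 48×2 by 2×42 → 48×42, cost 48·2·42 = 4032; cumulative 7812. Total 7812.
Difference: |95040 − 7812| = 87228.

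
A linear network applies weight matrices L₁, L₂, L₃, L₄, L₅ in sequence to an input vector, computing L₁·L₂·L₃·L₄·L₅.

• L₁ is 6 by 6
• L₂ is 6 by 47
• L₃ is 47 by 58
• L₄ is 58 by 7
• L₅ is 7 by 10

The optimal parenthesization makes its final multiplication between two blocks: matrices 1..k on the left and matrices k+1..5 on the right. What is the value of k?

4

Adjacent pairs: L₁L₂ = 6·6·47 = 1692; L₂L₃ = 6·47·58 = 16356; L₃L₄ = 47·58·7 = 19082; L₄L₅ = 58·7·10 = 4060.
Length 3: L₁..L₃: k=1: 0+16356+6·6·58=18444; k=2: 1692+0+6·47·58=18048 → min 18048 | L₂..L₄: k=2: 0+19082+6·47·7=21056; k=3: 16356+0+6·58·7=18792 → min 18792 | L₃..L₅: k=3: 0+4060+47·58·10=31320; k=4: 19082+0+47·7·10=22372 → min 22372.
Length 4: L₁..L₄: k=1: 0+18792+6·6·7=19044; k=2: 1692+19082+6·47·7=22748; k=3: 18048+0+6·58·7=20484 → min 19044 | L₂..L₅: k=2: 0+22372+6·47·10=25192; k=3: 16356+4060+6·58·10=23896; k=4: 18792+0+6·7·10=19212 → min 19212.
Top-level splits: k=1: (L₁..L₁)·(L₂..L₅) → 0+19212+6·6·10 = 19572; k=2: (L₁..L₂)·(L₃..L₅) → 1692+22372+6·47·10 = 26884; k=3: (L₁..L₃)·(L₄..L₅) → 18048+4060+6·58·10 = 25588; k=4: (L₁..L₄)·(L₅..L₅) → 19044+0+6·7·10 = 19464.
Best split is after L₄, i.e. k = 4.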